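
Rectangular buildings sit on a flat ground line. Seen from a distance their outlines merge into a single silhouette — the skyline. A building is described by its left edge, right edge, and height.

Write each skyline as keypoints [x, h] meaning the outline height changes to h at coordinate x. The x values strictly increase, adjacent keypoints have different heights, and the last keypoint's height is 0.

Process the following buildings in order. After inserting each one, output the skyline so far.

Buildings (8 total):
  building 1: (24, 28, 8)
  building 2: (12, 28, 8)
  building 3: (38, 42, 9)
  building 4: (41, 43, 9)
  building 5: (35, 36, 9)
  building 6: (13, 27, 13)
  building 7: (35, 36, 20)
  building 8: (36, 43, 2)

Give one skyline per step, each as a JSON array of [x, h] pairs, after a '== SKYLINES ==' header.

== SKYLINES ==
[[24,8],[28,0]]
[[12,8],[28,0]]
[[12,8],[28,0],[38,9],[42,0]]
[[12,8],[28,0],[38,9],[43,0]]
[[12,8],[28,0],[35,9],[36,0],[38,9],[43,0]]
[[12,8],[13,13],[27,8],[28,0],[35,9],[36,0],[38,9],[43,0]]
[[12,8],[13,13],[27,8],[28,0],[35,20],[36,0],[38,9],[43,0]]
[[12,8],[13,13],[27,8],[28,0],[35,20],[36,2],[38,9],[43,0]]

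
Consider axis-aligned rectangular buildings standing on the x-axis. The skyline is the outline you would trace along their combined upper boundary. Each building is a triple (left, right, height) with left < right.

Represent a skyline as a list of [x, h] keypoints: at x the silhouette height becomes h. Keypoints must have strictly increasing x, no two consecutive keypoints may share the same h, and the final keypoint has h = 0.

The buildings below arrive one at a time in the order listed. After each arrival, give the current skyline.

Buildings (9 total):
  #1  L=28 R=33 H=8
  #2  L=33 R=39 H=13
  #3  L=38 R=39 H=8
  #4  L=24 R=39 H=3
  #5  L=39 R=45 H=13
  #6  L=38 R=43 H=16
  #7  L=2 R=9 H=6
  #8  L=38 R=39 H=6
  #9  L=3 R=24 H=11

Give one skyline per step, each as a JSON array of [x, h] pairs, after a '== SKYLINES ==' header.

== SKYLINES ==
[[28,8],[33,0]]
[[28,8],[33,13],[39,0]]
[[28,8],[33,13],[39,0]]
[[24,3],[28,8],[33,13],[39,0]]
[[24,3],[28,8],[33,13],[45,0]]
[[24,3],[28,8],[33,13],[38,16],[43,13],[45,0]]
[[2,6],[9,0],[24,3],[28,8],[33,13],[38,16],[43,13],[45,0]]
[[2,6],[9,0],[24,3],[28,8],[33,13],[38,16],[43,13],[45,0]]
[[2,6],[3,11],[24,3],[28,8],[33,13],[38,16],[43,13],[45,0]]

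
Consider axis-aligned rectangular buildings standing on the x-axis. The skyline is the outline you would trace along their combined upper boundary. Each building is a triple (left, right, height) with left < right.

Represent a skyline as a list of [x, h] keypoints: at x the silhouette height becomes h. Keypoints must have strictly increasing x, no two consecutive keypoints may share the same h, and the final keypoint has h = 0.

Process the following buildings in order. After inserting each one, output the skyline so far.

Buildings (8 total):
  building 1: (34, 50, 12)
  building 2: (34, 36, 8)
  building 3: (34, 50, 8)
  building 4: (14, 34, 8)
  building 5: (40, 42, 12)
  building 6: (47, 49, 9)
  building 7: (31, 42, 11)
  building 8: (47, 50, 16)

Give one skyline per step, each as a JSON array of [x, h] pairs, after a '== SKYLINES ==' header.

== SKYLINES ==
[[34,12],[50,0]]
[[34,12],[50,0]]
[[34,12],[50,0]]
[[14,8],[34,12],[50,0]]
[[14,8],[34,12],[50,0]]
[[14,8],[34,12],[50,0]]
[[14,8],[31,11],[34,12],[50,0]]
[[14,8],[31,11],[34,12],[47,16],[50,0]]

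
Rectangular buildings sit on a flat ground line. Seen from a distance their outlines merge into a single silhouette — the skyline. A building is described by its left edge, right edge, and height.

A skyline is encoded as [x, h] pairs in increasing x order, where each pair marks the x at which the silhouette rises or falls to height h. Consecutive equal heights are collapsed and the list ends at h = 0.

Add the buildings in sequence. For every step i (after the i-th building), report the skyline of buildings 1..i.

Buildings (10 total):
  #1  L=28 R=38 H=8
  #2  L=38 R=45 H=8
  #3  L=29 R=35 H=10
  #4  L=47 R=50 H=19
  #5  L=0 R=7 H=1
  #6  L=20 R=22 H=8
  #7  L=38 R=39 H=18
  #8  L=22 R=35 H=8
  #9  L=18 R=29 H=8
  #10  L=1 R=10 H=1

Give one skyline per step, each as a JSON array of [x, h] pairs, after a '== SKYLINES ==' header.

== SKYLINES ==
[[28,8],[38,0]]
[[28,8],[45,0]]
[[28,8],[29,10],[35,8],[45,0]]
[[28,8],[29,10],[35,8],[45,0],[47,19],[50,0]]
[[0,1],[7,0],[28,8],[29,10],[35,8],[45,0],[47,19],[50,0]]
[[0,1],[7,0],[20,8],[22,0],[28,8],[29,10],[35,8],[45,0],[47,19],[50,0]]
[[0,1],[7,0],[20,8],[22,0],[28,8],[29,10],[35,8],[38,18],[39,8],[45,0],[47,19],[50,0]]
[[0,1],[7,0],[20,8],[29,10],[35,8],[38,18],[39,8],[45,0],[47,19],[50,0]]
[[0,1],[7,0],[18,8],[29,10],[35,8],[38,18],[39,8],[45,0],[47,19],[50,0]]
[[0,1],[10,0],[18,8],[29,10],[35,8],[38,18],[39,8],[45,0],[47,19],[50,0]]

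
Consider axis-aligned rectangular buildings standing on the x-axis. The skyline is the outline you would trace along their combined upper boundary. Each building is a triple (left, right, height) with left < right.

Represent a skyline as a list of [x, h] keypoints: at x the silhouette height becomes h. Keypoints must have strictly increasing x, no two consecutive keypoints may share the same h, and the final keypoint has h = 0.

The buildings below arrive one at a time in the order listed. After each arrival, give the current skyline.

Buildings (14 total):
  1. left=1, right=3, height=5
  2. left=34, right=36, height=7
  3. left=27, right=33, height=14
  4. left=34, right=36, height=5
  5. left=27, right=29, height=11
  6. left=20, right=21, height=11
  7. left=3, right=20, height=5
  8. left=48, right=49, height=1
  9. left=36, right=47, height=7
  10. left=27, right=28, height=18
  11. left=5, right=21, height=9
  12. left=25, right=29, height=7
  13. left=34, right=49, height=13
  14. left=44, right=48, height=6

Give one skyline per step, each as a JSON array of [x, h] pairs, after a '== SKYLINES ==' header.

== SKYLINES ==
[[1,5],[3,0]]
[[1,5],[3,0],[34,7],[36,0]]
[[1,5],[3,0],[27,14],[33,0],[34,7],[36,0]]
[[1,5],[3,0],[27,14],[33,0],[34,7],[36,0]]
[[1,5],[3,0],[27,14],[33,0],[34,7],[36,0]]
[[1,5],[3,0],[20,11],[21,0],[27,14],[33,0],[34,7],[36,0]]
[[1,5],[20,11],[21,0],[27,14],[33,0],[34,7],[36,0]]
[[1,5],[20,11],[21,0],[27,14],[33,0],[34,7],[36,0],[48,1],[49,0]]
[[1,5],[20,11],[21,0],[27,14],[33,0],[34,7],[47,0],[48,1],[49,0]]
[[1,5],[20,11],[21,0],[27,18],[28,14],[33,0],[34,7],[47,0],[48,1],[49,0]]
[[1,5],[5,9],[20,11],[21,0],[27,18],[28,14],[33,0],[34,7],[47,0],[48,1],[49,0]]
[[1,5],[5,9],[20,11],[21,0],[25,7],[27,18],[28,14],[33,0],[34,7],[47,0],[48,1],[49,0]]
[[1,5],[5,9],[20,11],[21,0],[25,7],[27,18],[28,14],[33,0],[34,13],[49,0]]
[[1,5],[5,9],[20,11],[21,0],[25,7],[27,18],[28,14],[33,0],[34,13],[49,0]]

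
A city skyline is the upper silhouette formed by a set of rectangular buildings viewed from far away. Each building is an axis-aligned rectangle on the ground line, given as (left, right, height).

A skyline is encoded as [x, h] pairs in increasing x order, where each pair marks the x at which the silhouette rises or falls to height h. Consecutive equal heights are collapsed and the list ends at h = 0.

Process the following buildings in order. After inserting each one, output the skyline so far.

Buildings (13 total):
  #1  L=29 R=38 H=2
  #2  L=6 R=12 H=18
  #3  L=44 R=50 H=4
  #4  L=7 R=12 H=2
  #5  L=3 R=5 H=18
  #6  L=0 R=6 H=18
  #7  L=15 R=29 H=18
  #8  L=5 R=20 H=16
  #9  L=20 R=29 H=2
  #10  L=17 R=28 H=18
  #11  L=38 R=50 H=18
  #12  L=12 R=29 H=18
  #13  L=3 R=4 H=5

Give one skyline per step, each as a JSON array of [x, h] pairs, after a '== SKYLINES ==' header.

== SKYLINES ==
[[29,2],[38,0]]
[[6,18],[12,0],[29,2],[38,0]]
[[6,18],[12,0],[29,2],[38,0],[44,4],[50,0]]
[[6,18],[12,0],[29,2],[38,0],[44,4],[50,0]]
[[3,18],[5,0],[6,18],[12,0],[29,2],[38,0],[44,4],[50,0]]
[[0,18],[12,0],[29,2],[38,0],[44,4],[50,0]]
[[0,18],[12,0],[15,18],[29,2],[38,0],[44,4],[50,0]]
[[0,18],[12,16],[15,18],[29,2],[38,0],[44,4],[50,0]]
[[0,18],[12,16],[15,18],[29,2],[38,0],[44,4],[50,0]]
[[0,18],[12,16],[15,18],[29,2],[38,0],[44,4],[50,0]]
[[0,18],[12,16],[15,18],[29,2],[38,18],[50,0]]
[[0,18],[29,2],[38,18],[50,0]]
[[0,18],[29,2],[38,18],[50,0]]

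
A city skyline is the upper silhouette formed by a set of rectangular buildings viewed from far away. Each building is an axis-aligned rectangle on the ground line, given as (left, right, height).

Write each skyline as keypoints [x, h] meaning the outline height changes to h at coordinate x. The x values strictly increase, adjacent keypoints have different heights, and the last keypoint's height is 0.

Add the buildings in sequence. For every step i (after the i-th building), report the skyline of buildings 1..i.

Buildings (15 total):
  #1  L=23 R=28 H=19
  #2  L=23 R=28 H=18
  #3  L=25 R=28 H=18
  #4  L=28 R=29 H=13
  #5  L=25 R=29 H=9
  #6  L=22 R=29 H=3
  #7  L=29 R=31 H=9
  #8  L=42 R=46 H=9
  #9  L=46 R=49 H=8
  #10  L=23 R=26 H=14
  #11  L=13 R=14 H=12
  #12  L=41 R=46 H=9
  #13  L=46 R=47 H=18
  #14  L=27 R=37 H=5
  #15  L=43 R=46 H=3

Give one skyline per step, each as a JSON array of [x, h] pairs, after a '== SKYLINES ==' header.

== SKYLINES ==
[[23,19],[28,0]]
[[23,19],[28,0]]
[[23,19],[28,0]]
[[23,19],[28,13],[29,0]]
[[23,19],[28,13],[29,0]]
[[22,3],[23,19],[28,13],[29,0]]
[[22,3],[23,19],[28,13],[29,9],[31,0]]
[[22,3],[23,19],[28,13],[29,9],[31,0],[42,9],[46,0]]
[[22,3],[23,19],[28,13],[29,9],[31,0],[42,9],[46,8],[49,0]]
[[22,3],[23,19],[28,13],[29,9],[31,0],[42,9],[46,8],[49,0]]
[[13,12],[14,0],[22,3],[23,19],[28,13],[29,9],[31,0],[42,9],[46,8],[49,0]]
[[13,12],[14,0],[22,3],[23,19],[28,13],[29,9],[31,0],[41,9],[46,8],[49,0]]
[[13,12],[14,0],[22,3],[23,19],[28,13],[29,9],[31,0],[41,9],[46,18],[47,8],[49,0]]
[[13,12],[14,0],[22,3],[23,19],[28,13],[29,9],[31,5],[37,0],[41,9],[46,18],[47,8],[49,0]]
[[13,12],[14,0],[22,3],[23,19],[28,13],[29,9],[31,5],[37,0],[41,9],[46,18],[47,8],[49,0]]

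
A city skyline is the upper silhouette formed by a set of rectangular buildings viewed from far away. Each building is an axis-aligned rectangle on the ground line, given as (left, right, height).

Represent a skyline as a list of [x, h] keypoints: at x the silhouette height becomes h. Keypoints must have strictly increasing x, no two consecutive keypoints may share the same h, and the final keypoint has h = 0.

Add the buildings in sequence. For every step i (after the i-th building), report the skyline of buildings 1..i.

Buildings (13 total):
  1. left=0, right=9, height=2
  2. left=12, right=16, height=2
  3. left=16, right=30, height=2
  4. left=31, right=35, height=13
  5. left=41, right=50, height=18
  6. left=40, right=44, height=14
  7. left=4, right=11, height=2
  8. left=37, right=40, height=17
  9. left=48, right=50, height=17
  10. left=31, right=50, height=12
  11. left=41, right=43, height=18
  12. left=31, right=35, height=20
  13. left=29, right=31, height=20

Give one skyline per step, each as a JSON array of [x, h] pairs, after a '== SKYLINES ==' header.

== SKYLINES ==
[[0,2],[9,0]]
[[0,2],[9,0],[12,2],[16,0]]
[[0,2],[9,0],[12,2],[30,0]]
[[0,2],[9,0],[12,2],[30,0],[31,13],[35,0]]
[[0,2],[9,0],[12,2],[30,0],[31,13],[35,0],[41,18],[50,0]]
[[0,2],[9,0],[12,2],[30,0],[31,13],[35,0],[40,14],[41,18],[50,0]]
[[0,2],[11,0],[12,2],[30,0],[31,13],[35,0],[40,14],[41,18],[50,0]]
[[0,2],[11,0],[12,2],[30,0],[31,13],[35,0],[37,17],[40,14],[41,18],[50,0]]
[[0,2],[11,0],[12,2],[30,0],[31,13],[35,0],[37,17],[40,14],[41,18],[50,0]]
[[0,2],[11,0],[12,2],[30,0],[31,13],[35,12],[37,17],[40,14],[41,18],[50,0]]
[[0,2],[11,0],[12,2],[30,0],[31,13],[35,12],[37,17],[40,14],[41,18],[50,0]]
[[0,2],[11,0],[12,2],[30,0],[31,20],[35,12],[37,17],[40,14],[41,18],[50,0]]
[[0,2],[11,0],[12,2],[29,20],[35,12],[37,17],[40,14],[41,18],[50,0]]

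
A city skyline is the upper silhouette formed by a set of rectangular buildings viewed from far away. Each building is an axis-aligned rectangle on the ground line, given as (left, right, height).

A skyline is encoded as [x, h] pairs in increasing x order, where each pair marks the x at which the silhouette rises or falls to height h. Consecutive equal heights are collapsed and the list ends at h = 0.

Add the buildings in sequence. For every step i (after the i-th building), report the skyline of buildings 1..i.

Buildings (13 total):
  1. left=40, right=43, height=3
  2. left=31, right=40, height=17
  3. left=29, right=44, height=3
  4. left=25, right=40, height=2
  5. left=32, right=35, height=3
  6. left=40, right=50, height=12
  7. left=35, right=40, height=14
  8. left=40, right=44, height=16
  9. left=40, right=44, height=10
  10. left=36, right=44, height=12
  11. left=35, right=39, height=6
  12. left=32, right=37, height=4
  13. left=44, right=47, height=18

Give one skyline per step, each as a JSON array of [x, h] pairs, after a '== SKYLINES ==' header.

== SKYLINES ==
[[40,3],[43,0]]
[[31,17],[40,3],[43,0]]
[[29,3],[31,17],[40,3],[44,0]]
[[25,2],[29,3],[31,17],[40,3],[44,0]]
[[25,2],[29,3],[31,17],[40,3],[44,0]]
[[25,2],[29,3],[31,17],[40,12],[50,0]]
[[25,2],[29,3],[31,17],[40,12],[50,0]]
[[25,2],[29,3],[31,17],[40,16],[44,12],[50,0]]
[[25,2],[29,3],[31,17],[40,16],[44,12],[50,0]]
[[25,2],[29,3],[31,17],[40,16],[44,12],[50,0]]
[[25,2],[29,3],[31,17],[40,16],[44,12],[50,0]]
[[25,2],[29,3],[31,17],[40,16],[44,12],[50,0]]
[[25,2],[29,3],[31,17],[40,16],[44,18],[47,12],[50,0]]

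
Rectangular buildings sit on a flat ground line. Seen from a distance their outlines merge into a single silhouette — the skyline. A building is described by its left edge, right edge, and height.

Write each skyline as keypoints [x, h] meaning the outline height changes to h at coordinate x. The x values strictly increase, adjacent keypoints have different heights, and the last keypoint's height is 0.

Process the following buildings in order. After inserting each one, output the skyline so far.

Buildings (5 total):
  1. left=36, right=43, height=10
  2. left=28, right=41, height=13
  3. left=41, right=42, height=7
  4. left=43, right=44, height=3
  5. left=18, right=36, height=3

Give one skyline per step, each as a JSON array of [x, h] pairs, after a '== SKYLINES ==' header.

== SKYLINES ==
[[36,10],[43,0]]
[[28,13],[41,10],[43,0]]
[[28,13],[41,10],[43,0]]
[[28,13],[41,10],[43,3],[44,0]]
[[18,3],[28,13],[41,10],[43,3],[44,0]]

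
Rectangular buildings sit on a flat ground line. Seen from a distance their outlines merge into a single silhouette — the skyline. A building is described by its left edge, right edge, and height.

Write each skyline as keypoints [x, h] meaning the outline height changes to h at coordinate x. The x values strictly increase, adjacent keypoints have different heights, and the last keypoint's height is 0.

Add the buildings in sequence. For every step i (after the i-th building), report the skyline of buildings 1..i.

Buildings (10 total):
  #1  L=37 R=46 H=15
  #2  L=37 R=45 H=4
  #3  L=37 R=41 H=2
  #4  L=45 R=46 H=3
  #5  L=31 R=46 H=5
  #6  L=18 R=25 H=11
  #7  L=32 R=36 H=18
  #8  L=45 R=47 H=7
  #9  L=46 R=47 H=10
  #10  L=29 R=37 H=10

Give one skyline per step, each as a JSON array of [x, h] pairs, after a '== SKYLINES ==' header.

== SKYLINES ==
[[37,15],[46,0]]
[[37,15],[46,0]]
[[37,15],[46,0]]
[[37,15],[46,0]]
[[31,5],[37,15],[46,0]]
[[18,11],[25,0],[31,5],[37,15],[46,0]]
[[18,11],[25,0],[31,5],[32,18],[36,5],[37,15],[46,0]]
[[18,11],[25,0],[31,5],[32,18],[36,5],[37,15],[46,7],[47,0]]
[[18,11],[25,0],[31,5],[32,18],[36,5],[37,15],[46,10],[47,0]]
[[18,11],[25,0],[29,10],[32,18],[36,10],[37,15],[46,10],[47,0]]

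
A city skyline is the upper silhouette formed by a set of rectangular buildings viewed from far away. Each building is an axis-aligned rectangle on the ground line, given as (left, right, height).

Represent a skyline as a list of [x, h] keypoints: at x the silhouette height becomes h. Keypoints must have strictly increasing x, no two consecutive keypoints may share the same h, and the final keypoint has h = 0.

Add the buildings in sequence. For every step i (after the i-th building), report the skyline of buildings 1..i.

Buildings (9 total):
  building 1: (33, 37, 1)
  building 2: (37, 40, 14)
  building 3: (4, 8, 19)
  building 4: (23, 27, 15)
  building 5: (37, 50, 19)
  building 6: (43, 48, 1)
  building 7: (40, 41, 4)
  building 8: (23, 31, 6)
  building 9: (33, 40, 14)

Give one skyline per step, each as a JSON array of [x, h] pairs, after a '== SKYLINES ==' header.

== SKYLINES ==
[[33,1],[37,0]]
[[33,1],[37,14],[40,0]]
[[4,19],[8,0],[33,1],[37,14],[40,0]]
[[4,19],[8,0],[23,15],[27,0],[33,1],[37,14],[40,0]]
[[4,19],[8,0],[23,15],[27,0],[33,1],[37,19],[50,0]]
[[4,19],[8,0],[23,15],[27,0],[33,1],[37,19],[50,0]]
[[4,19],[8,0],[23,15],[27,0],[33,1],[37,19],[50,0]]
[[4,19],[8,0],[23,15],[27,6],[31,0],[33,1],[37,19],[50,0]]
[[4,19],[8,0],[23,15],[27,6],[31,0],[33,14],[37,19],[50,0]]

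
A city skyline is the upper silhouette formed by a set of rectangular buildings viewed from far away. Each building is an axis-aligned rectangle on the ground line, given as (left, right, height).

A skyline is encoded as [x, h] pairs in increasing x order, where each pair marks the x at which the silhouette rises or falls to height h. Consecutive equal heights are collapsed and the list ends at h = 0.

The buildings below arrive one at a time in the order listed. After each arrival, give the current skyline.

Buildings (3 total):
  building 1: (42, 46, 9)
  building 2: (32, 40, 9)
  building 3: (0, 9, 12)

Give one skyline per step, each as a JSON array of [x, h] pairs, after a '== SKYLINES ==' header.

== SKYLINES ==
[[42,9],[46,0]]
[[32,9],[40,0],[42,9],[46,0]]
[[0,12],[9,0],[32,9],[40,0],[42,9],[46,0]]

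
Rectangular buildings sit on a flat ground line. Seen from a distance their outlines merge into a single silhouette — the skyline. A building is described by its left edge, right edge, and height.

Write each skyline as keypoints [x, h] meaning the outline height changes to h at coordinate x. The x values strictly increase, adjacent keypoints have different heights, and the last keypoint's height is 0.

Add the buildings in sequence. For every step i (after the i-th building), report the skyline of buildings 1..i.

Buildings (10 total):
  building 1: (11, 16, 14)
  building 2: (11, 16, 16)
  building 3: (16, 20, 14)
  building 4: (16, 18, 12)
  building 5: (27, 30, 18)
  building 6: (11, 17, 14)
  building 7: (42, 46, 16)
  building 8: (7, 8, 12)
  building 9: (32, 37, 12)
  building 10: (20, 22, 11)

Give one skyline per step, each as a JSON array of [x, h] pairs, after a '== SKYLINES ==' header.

== SKYLINES ==
[[11,14],[16,0]]
[[11,16],[16,0]]
[[11,16],[16,14],[20,0]]
[[11,16],[16,14],[20,0]]
[[11,16],[16,14],[20,0],[27,18],[30,0]]
[[11,16],[16,14],[20,0],[27,18],[30,0]]
[[11,16],[16,14],[20,0],[27,18],[30,0],[42,16],[46,0]]
[[7,12],[8,0],[11,16],[16,14],[20,0],[27,18],[30,0],[42,16],[46,0]]
[[7,12],[8,0],[11,16],[16,14],[20,0],[27,18],[30,0],[32,12],[37,0],[42,16],[46,0]]
[[7,12],[8,0],[11,16],[16,14],[20,11],[22,0],[27,18],[30,0],[32,12],[37,0],[42,16],[46,0]]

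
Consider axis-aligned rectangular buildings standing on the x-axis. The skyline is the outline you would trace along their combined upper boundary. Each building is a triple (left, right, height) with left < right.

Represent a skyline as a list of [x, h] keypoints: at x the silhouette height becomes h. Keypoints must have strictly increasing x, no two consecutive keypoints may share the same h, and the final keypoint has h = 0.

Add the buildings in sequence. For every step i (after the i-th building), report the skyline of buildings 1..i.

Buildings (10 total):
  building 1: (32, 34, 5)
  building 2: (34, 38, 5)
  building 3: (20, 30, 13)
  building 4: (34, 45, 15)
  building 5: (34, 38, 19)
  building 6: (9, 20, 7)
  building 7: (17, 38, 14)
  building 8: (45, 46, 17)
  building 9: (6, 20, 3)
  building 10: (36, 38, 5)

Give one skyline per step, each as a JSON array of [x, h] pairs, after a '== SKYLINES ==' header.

== SKYLINES ==
[[32,5],[34,0]]
[[32,5],[38,0]]
[[20,13],[30,0],[32,5],[38,0]]
[[20,13],[30,0],[32,5],[34,15],[45,0]]
[[20,13],[30,0],[32,5],[34,19],[38,15],[45,0]]
[[9,7],[20,13],[30,0],[32,5],[34,19],[38,15],[45,0]]
[[9,7],[17,14],[34,19],[38,15],[45,0]]
[[9,7],[17,14],[34,19],[38,15],[45,17],[46,0]]
[[6,3],[9,7],[17,14],[34,19],[38,15],[45,17],[46,0]]
[[6,3],[9,7],[17,14],[34,19],[38,15],[45,17],[46,0]]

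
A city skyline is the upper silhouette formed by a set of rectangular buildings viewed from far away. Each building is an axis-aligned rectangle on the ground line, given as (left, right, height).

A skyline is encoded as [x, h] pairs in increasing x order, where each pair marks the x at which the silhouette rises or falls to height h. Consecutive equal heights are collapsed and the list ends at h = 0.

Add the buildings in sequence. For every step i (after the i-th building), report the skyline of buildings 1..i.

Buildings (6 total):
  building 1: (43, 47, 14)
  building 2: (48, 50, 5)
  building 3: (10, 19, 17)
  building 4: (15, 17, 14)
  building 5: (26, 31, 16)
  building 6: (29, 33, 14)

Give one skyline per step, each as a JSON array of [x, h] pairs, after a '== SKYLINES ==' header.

== SKYLINES ==
[[43,14],[47,0]]
[[43,14],[47,0],[48,5],[50,0]]
[[10,17],[19,0],[43,14],[47,0],[48,5],[50,0]]
[[10,17],[19,0],[43,14],[47,0],[48,5],[50,0]]
[[10,17],[19,0],[26,16],[31,0],[43,14],[47,0],[48,5],[50,0]]
[[10,17],[19,0],[26,16],[31,14],[33,0],[43,14],[47,0],[48,5],[50,0]]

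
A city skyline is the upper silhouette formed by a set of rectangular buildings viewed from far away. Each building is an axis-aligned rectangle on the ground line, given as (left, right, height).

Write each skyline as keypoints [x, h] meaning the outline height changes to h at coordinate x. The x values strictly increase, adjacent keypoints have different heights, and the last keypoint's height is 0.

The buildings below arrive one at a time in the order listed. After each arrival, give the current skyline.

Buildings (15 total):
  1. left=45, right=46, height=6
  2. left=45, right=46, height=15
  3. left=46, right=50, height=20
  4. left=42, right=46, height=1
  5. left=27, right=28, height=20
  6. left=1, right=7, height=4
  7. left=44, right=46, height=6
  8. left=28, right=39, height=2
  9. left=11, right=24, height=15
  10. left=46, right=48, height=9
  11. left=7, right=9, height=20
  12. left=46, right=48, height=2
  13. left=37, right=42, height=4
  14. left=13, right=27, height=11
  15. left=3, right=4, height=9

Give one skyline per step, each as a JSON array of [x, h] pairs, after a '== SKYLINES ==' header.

== SKYLINES ==
[[45,6],[46,0]]
[[45,15],[46,0]]
[[45,15],[46,20],[50,0]]
[[42,1],[45,15],[46,20],[50,0]]
[[27,20],[28,0],[42,1],[45,15],[46,20],[50,0]]
[[1,4],[7,0],[27,20],[28,0],[42,1],[45,15],[46,20],[50,0]]
[[1,4],[7,0],[27,20],[28,0],[42,1],[44,6],[45,15],[46,20],[50,0]]
[[1,4],[7,0],[27,20],[28,2],[39,0],[42,1],[44,6],[45,15],[46,20],[50,0]]
[[1,4],[7,0],[11,15],[24,0],[27,20],[28,2],[39,0],[42,1],[44,6],[45,15],[46,20],[50,0]]
[[1,4],[7,0],[11,15],[24,0],[27,20],[28,2],[39,0],[42,1],[44,6],[45,15],[46,20],[50,0]]
[[1,4],[7,20],[9,0],[11,15],[24,0],[27,20],[28,2],[39,0],[42,1],[44,6],[45,15],[46,20],[50,0]]
[[1,4],[7,20],[9,0],[11,15],[24,0],[27,20],[28,2],[39,0],[42,1],[44,6],[45,15],[46,20],[50,0]]
[[1,4],[7,20],[9,0],[11,15],[24,0],[27,20],[28,2],[37,4],[42,1],[44,6],[45,15],[46,20],[50,0]]
[[1,4],[7,20],[9,0],[11,15],[24,11],[27,20],[28,2],[37,4],[42,1],[44,6],[45,15],[46,20],[50,0]]
[[1,4],[3,9],[4,4],[7,20],[9,0],[11,15],[24,11],[27,20],[28,2],[37,4],[42,1],[44,6],[45,15],[46,20],[50,0]]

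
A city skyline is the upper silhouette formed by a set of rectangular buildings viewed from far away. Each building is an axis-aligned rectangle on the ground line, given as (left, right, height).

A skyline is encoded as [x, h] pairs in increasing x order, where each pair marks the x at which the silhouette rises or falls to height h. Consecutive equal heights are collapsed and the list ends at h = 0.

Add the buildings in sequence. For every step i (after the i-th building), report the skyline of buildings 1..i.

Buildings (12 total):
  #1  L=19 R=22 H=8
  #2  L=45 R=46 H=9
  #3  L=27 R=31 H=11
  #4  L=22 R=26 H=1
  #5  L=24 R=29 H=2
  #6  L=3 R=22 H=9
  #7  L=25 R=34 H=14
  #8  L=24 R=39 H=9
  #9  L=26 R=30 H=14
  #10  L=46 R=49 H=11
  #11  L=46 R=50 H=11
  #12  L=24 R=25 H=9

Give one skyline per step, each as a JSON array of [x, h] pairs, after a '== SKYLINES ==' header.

== SKYLINES ==
[[19,8],[22,0]]
[[19,8],[22,0],[45,9],[46,0]]
[[19,8],[22,0],[27,11],[31,0],[45,9],[46,0]]
[[19,8],[22,1],[26,0],[27,11],[31,0],[45,9],[46,0]]
[[19,8],[22,1],[24,2],[27,11],[31,0],[45,9],[46,0]]
[[3,9],[22,1],[24,2],[27,11],[31,0],[45,9],[46,0]]
[[3,9],[22,1],[24,2],[25,14],[34,0],[45,9],[46,0]]
[[3,9],[22,1],[24,9],[25,14],[34,9],[39,0],[45,9],[46,0]]
[[3,9],[22,1],[24,9],[25,14],[34,9],[39,0],[45,9],[46,0]]
[[3,9],[22,1],[24,9],[25,14],[34,9],[39,0],[45,9],[46,11],[49,0]]
[[3,9],[22,1],[24,9],[25,14],[34,9],[39,0],[45,9],[46,11],[50,0]]
[[3,9],[22,1],[24,9],[25,14],[34,9],[39,0],[45,9],[46,11],[50,0]]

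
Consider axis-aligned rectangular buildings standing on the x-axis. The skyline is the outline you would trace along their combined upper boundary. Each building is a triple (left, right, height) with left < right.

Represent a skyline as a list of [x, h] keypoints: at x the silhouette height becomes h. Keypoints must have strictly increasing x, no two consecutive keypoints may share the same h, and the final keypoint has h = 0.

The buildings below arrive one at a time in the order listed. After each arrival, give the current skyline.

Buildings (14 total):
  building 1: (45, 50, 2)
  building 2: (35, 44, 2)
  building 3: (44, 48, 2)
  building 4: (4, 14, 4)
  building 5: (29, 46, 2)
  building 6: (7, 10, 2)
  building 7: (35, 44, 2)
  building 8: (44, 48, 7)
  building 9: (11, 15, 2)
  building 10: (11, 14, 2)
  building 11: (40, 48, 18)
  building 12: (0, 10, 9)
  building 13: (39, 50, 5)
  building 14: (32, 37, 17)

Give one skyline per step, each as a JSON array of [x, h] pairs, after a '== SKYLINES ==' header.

== SKYLINES ==
[[45,2],[50,0]]
[[35,2],[44,0],[45,2],[50,0]]
[[35,2],[50,0]]
[[4,4],[14,0],[35,2],[50,0]]
[[4,4],[14,0],[29,2],[50,0]]
[[4,4],[14,0],[29,2],[50,0]]
[[4,4],[14,0],[29,2],[50,0]]
[[4,4],[14,0],[29,2],[44,7],[48,2],[50,0]]
[[4,4],[14,2],[15,0],[29,2],[44,7],[48,2],[50,0]]
[[4,4],[14,2],[15,0],[29,2],[44,7],[48,2],[50,0]]
[[4,4],[14,2],[15,0],[29,2],[40,18],[48,2],[50,0]]
[[0,9],[10,4],[14,2],[15,0],[29,2],[40,18],[48,2],[50,0]]
[[0,9],[10,4],[14,2],[15,0],[29,2],[39,5],[40,18],[48,5],[50,0]]
[[0,9],[10,4],[14,2],[15,0],[29,2],[32,17],[37,2],[39,5],[40,18],[48,5],[50,0]]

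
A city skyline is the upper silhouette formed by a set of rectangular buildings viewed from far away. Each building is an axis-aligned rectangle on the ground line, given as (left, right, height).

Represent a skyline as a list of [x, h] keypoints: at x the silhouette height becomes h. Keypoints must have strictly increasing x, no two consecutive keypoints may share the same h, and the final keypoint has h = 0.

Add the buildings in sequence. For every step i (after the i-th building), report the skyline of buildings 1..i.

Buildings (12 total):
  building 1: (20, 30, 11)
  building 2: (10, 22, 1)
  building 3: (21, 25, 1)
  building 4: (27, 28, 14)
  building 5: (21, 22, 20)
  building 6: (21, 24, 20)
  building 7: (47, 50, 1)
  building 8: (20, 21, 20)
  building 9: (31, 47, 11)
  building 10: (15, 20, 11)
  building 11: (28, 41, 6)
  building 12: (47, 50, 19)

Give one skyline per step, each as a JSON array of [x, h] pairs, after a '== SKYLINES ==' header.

== SKYLINES ==
[[20,11],[30,0]]
[[10,1],[20,11],[30,0]]
[[10,1],[20,11],[30,0]]
[[10,1],[20,11],[27,14],[28,11],[30,0]]
[[10,1],[20,11],[21,20],[22,11],[27,14],[28,11],[30,0]]
[[10,1],[20,11],[21,20],[24,11],[27,14],[28,11],[30,0]]
[[10,1],[20,11],[21,20],[24,11],[27,14],[28,11],[30,0],[47,1],[50,0]]
[[10,1],[20,20],[24,11],[27,14],[28,11],[30,0],[47,1],[50,0]]
[[10,1],[20,20],[24,11],[27,14],[28,11],[30,0],[31,11],[47,1],[50,0]]
[[10,1],[15,11],[20,20],[24,11],[27,14],[28,11],[30,0],[31,11],[47,1],[50,0]]
[[10,1],[15,11],[20,20],[24,11],[27,14],[28,11],[30,6],[31,11],[47,1],[50,0]]
[[10,1],[15,11],[20,20],[24,11],[27,14],[28,11],[30,6],[31,11],[47,19],[50,0]]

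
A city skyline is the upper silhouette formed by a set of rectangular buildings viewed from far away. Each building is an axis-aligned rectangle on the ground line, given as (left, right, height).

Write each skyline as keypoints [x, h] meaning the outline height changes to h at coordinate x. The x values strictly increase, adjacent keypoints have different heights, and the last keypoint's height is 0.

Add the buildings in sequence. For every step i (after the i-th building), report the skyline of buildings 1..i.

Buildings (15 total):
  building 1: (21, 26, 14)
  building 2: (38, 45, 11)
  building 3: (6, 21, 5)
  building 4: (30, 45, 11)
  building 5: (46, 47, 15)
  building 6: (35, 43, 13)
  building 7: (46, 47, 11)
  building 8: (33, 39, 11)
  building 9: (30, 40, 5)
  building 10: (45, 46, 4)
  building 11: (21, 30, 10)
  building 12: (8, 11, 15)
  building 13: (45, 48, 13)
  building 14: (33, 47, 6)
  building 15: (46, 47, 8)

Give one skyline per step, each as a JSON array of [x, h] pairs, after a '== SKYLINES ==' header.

== SKYLINES ==
[[21,14],[26,0]]
[[21,14],[26,0],[38,11],[45,0]]
[[6,5],[21,14],[26,0],[38,11],[45,0]]
[[6,5],[21,14],[26,0],[30,11],[45,0]]
[[6,5],[21,14],[26,0],[30,11],[45,0],[46,15],[47,0]]
[[6,5],[21,14],[26,0],[30,11],[35,13],[43,11],[45,0],[46,15],[47,0]]
[[6,5],[21,14],[26,0],[30,11],[35,13],[43,11],[45,0],[46,15],[47,0]]
[[6,5],[21,14],[26,0],[30,11],[35,13],[43,11],[45,0],[46,15],[47,0]]
[[6,5],[21,14],[26,0],[30,11],[35,13],[43,11],[45,0],[46,15],[47,0]]
[[6,5],[21,14],[26,0],[30,11],[35,13],[43,11],[45,4],[46,15],[47,0]]
[[6,5],[21,14],[26,10],[30,11],[35,13],[43,11],[45,4],[46,15],[47,0]]
[[6,5],[8,15],[11,5],[21,14],[26,10],[30,11],[35,13],[43,11],[45,4],[46,15],[47,0]]
[[6,5],[8,15],[11,5],[21,14],[26,10],[30,11],[35,13],[43,11],[45,13],[46,15],[47,13],[48,0]]
[[6,5],[8,15],[11,5],[21,14],[26,10],[30,11],[35,13],[43,11],[45,13],[46,15],[47,13],[48,0]]
[[6,5],[8,15],[11,5],[21,14],[26,10],[30,11],[35,13],[43,11],[45,13],[46,15],[47,13],[48,0]]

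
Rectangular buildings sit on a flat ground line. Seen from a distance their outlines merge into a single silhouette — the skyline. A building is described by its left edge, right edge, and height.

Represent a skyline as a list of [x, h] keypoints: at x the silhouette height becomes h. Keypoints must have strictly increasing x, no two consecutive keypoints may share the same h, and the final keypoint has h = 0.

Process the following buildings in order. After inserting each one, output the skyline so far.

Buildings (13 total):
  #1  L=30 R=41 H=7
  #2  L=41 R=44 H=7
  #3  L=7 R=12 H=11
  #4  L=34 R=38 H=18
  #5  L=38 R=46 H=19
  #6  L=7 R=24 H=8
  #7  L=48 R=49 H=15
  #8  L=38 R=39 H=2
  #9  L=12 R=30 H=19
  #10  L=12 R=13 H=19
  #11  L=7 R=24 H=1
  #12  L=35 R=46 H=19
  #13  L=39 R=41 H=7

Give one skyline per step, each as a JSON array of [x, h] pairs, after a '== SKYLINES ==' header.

== SKYLINES ==
[[30,7],[41,0]]
[[30,7],[44,0]]
[[7,11],[12,0],[30,7],[44,0]]
[[7,11],[12,0],[30,7],[34,18],[38,7],[44,0]]
[[7,11],[12,0],[30,7],[34,18],[38,19],[46,0]]
[[7,11],[12,8],[24,0],[30,7],[34,18],[38,19],[46,0]]
[[7,11],[12,8],[24,0],[30,7],[34,18],[38,19],[46,0],[48,15],[49,0]]
[[7,11],[12,8],[24,0],[30,7],[34,18],[38,19],[46,0],[48,15],[49,0]]
[[7,11],[12,19],[30,7],[34,18],[38,19],[46,0],[48,15],[49,0]]
[[7,11],[12,19],[30,7],[34,18],[38,19],[46,0],[48,15],[49,0]]
[[7,11],[12,19],[30,7],[34,18],[38,19],[46,0],[48,15],[49,0]]
[[7,11],[12,19],[30,7],[34,18],[35,19],[46,0],[48,15],[49,0]]
[[7,11],[12,19],[30,7],[34,18],[35,19],[46,0],[48,15],[49,0]]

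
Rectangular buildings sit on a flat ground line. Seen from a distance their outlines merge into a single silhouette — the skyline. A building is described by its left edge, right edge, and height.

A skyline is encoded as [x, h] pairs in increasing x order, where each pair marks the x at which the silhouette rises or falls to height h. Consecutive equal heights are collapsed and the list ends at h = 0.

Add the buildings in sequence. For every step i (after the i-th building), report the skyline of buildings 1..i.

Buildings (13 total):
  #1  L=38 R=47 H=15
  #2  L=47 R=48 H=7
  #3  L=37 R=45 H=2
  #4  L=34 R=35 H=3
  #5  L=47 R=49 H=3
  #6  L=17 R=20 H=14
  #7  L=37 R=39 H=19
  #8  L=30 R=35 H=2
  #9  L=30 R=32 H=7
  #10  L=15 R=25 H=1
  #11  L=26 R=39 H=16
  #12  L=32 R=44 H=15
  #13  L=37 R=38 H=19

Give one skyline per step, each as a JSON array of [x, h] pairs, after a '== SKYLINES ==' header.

== SKYLINES ==
[[38,15],[47,0]]
[[38,15],[47,7],[48,0]]
[[37,2],[38,15],[47,7],[48,0]]
[[34,3],[35,0],[37,2],[38,15],[47,7],[48,0]]
[[34,3],[35,0],[37,2],[38,15],[47,7],[48,3],[49,0]]
[[17,14],[20,0],[34,3],[35,0],[37,2],[38,15],[47,7],[48,3],[49,0]]
[[17,14],[20,0],[34,3],[35,0],[37,19],[39,15],[47,7],[48,3],[49,0]]
[[17,14],[20,0],[30,2],[34,3],[35,0],[37,19],[39,15],[47,7],[48,3],[49,0]]
[[17,14],[20,0],[30,7],[32,2],[34,3],[35,0],[37,19],[39,15],[47,7],[48,3],[49,0]]
[[15,1],[17,14],[20,1],[25,0],[30,7],[32,2],[34,3],[35,0],[37,19],[39,15],[47,7],[48,3],[49,0]]
[[15,1],[17,14],[20,1],[25,0],[26,16],[37,19],[39,15],[47,7],[48,3],[49,0]]
[[15,1],[17,14],[20,1],[25,0],[26,16],[37,19],[39,15],[47,7],[48,3],[49,0]]
[[15,1],[17,14],[20,1],[25,0],[26,16],[37,19],[39,15],[47,7],[48,3],[49,0]]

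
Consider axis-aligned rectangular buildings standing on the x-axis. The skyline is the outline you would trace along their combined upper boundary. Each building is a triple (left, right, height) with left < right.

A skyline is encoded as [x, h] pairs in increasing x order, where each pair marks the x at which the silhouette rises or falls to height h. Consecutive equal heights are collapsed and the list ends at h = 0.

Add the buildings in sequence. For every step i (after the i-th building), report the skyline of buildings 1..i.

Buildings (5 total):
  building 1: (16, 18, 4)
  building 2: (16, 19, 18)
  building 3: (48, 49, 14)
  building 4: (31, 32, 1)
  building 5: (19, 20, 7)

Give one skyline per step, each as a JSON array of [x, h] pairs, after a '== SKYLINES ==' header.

== SKYLINES ==
[[16,4],[18,0]]
[[16,18],[19,0]]
[[16,18],[19,0],[48,14],[49,0]]
[[16,18],[19,0],[31,1],[32,0],[48,14],[49,0]]
[[16,18],[19,7],[20,0],[31,1],[32,0],[48,14],[49,0]]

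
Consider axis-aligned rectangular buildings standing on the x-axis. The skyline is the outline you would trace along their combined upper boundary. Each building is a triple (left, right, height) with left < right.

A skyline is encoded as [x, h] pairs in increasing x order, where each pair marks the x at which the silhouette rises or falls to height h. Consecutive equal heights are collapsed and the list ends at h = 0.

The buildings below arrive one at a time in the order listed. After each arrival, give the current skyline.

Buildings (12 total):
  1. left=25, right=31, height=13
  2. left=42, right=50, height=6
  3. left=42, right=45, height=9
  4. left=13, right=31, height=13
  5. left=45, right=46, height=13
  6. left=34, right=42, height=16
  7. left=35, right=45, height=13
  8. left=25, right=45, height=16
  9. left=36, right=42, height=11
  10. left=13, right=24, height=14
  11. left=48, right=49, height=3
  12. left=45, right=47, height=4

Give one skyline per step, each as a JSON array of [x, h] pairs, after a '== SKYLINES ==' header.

== SKYLINES ==
[[25,13],[31,0]]
[[25,13],[31,0],[42,6],[50,0]]
[[25,13],[31,0],[42,9],[45,6],[50,0]]
[[13,13],[31,0],[42,9],[45,6],[50,0]]
[[13,13],[31,0],[42,9],[45,13],[46,6],[50,0]]
[[13,13],[31,0],[34,16],[42,9],[45,13],[46,6],[50,0]]
[[13,13],[31,0],[34,16],[42,13],[46,6],[50,0]]
[[13,13],[25,16],[45,13],[46,6],[50,0]]
[[13,13],[25,16],[45,13],[46,6],[50,0]]
[[13,14],[24,13],[25,16],[45,13],[46,6],[50,0]]
[[13,14],[24,13],[25,16],[45,13],[46,6],[50,0]]
[[13,14],[24,13],[25,16],[45,13],[46,6],[50,0]]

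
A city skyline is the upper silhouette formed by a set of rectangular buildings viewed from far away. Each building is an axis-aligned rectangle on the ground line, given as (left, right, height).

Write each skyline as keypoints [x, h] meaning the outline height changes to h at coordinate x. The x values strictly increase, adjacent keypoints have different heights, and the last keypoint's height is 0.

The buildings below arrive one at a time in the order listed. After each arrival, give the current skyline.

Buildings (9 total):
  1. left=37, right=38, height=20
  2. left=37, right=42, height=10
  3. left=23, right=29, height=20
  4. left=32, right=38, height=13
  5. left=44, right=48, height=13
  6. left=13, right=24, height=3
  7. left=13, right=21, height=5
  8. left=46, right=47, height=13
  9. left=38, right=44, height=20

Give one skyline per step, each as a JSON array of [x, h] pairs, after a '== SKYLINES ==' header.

== SKYLINES ==
[[37,20],[38,0]]
[[37,20],[38,10],[42,0]]
[[23,20],[29,0],[37,20],[38,10],[42,0]]
[[23,20],[29,0],[32,13],[37,20],[38,10],[42,0]]
[[23,20],[29,0],[32,13],[37,20],[38,10],[42,0],[44,13],[48,0]]
[[13,3],[23,20],[29,0],[32,13],[37,20],[38,10],[42,0],[44,13],[48,0]]
[[13,5],[21,3],[23,20],[29,0],[32,13],[37,20],[38,10],[42,0],[44,13],[48,0]]
[[13,5],[21,3],[23,20],[29,0],[32,13],[37,20],[38,10],[42,0],[44,13],[48,0]]
[[13,5],[21,3],[23,20],[29,0],[32,13],[37,20],[44,13],[48,0]]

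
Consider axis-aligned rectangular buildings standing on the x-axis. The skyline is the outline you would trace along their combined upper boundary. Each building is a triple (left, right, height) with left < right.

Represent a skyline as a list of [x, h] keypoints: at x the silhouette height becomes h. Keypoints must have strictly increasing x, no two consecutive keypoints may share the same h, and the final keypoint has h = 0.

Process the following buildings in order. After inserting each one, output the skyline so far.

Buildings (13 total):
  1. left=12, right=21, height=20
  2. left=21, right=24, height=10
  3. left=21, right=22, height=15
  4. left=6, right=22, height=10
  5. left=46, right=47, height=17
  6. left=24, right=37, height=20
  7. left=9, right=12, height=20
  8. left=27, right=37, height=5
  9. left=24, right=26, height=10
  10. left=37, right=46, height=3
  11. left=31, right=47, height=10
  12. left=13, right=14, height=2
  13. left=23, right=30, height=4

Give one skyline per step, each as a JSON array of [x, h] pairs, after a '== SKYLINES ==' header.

== SKYLINES ==
[[12,20],[21,0]]
[[12,20],[21,10],[24,0]]
[[12,20],[21,15],[22,10],[24,0]]
[[6,10],[12,20],[21,15],[22,10],[24,0]]
[[6,10],[12,20],[21,15],[22,10],[24,0],[46,17],[47,0]]
[[6,10],[12,20],[21,15],[22,10],[24,20],[37,0],[46,17],[47,0]]
[[6,10],[9,20],[21,15],[22,10],[24,20],[37,0],[46,17],[47,0]]
[[6,10],[9,20],[21,15],[22,10],[24,20],[37,0],[46,17],[47,0]]
[[6,10],[9,20],[21,15],[22,10],[24,20],[37,0],[46,17],[47,0]]
[[6,10],[9,20],[21,15],[22,10],[24,20],[37,3],[46,17],[47,0]]
[[6,10],[9,20],[21,15],[22,10],[24,20],[37,10],[46,17],[47,0]]
[[6,10],[9,20],[21,15],[22,10],[24,20],[37,10],[46,17],[47,0]]
[[6,10],[9,20],[21,15],[22,10],[24,20],[37,10],[46,17],[47,0]]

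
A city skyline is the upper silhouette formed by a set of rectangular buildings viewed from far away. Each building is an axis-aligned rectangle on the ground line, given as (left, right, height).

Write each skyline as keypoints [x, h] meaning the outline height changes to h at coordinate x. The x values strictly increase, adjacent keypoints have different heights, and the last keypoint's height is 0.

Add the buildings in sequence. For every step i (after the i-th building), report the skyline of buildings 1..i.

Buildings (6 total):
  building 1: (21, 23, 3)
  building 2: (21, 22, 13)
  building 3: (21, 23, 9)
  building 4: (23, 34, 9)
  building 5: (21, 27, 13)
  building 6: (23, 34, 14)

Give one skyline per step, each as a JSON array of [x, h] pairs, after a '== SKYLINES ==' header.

== SKYLINES ==
[[21,3],[23,0]]
[[21,13],[22,3],[23,0]]
[[21,13],[22,9],[23,0]]
[[21,13],[22,9],[34,0]]
[[21,13],[27,9],[34,0]]
[[21,13],[23,14],[34,0]]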